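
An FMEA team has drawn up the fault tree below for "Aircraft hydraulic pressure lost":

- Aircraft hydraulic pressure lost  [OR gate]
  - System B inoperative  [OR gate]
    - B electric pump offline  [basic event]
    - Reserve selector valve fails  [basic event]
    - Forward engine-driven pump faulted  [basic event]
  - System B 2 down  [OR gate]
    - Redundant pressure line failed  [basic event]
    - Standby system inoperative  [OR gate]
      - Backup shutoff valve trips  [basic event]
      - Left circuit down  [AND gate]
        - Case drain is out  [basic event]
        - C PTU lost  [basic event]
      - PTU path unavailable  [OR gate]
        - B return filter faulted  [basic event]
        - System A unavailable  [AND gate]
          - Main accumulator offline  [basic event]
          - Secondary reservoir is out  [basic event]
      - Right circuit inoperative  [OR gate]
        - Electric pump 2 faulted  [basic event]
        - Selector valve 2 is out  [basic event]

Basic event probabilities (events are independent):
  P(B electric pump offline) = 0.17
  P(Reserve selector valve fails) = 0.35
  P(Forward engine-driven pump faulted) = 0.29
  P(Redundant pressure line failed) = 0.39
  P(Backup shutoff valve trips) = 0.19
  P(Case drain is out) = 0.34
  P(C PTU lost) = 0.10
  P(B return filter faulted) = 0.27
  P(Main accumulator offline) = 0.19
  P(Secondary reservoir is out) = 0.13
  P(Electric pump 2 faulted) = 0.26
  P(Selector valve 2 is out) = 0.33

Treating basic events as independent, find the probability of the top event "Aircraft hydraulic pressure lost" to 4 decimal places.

P(System B inoperative) [OR] = 1 − (1−0.17) × (1−0.35) × (1−0.29) = 0.616955
P(Left circuit down) [AND] = 0.34 × 0.10 = 0.034000
P(System A unavailable) [AND] = 0.19 × 0.13 = 0.024700
P(PTU path unavailable) [OR] = 1 − (1−0.27) × (1−0.024700) = 0.288031
P(Right circuit inoperative) [OR] = 1 − (1−0.26) × (1−0.33) = 0.504200
P(Standby system inoperative) [OR] = 1 − (1−0.19) × (1−0.034000) × (1−0.288031) × (1−0.504200) = 0.723796
P(System B 2 down) [OR] = 1 − (1−0.39) × (1−0.723796) = 0.831516
P(Aircraft hydraulic pressure lost) [OR] = 1 − (1−0.616955) × (1−0.831516) = 0.935463
Rounded to 4 decimal places: P(Aircraft hydraulic pressure lost) ≈ 0.9355.

0.9355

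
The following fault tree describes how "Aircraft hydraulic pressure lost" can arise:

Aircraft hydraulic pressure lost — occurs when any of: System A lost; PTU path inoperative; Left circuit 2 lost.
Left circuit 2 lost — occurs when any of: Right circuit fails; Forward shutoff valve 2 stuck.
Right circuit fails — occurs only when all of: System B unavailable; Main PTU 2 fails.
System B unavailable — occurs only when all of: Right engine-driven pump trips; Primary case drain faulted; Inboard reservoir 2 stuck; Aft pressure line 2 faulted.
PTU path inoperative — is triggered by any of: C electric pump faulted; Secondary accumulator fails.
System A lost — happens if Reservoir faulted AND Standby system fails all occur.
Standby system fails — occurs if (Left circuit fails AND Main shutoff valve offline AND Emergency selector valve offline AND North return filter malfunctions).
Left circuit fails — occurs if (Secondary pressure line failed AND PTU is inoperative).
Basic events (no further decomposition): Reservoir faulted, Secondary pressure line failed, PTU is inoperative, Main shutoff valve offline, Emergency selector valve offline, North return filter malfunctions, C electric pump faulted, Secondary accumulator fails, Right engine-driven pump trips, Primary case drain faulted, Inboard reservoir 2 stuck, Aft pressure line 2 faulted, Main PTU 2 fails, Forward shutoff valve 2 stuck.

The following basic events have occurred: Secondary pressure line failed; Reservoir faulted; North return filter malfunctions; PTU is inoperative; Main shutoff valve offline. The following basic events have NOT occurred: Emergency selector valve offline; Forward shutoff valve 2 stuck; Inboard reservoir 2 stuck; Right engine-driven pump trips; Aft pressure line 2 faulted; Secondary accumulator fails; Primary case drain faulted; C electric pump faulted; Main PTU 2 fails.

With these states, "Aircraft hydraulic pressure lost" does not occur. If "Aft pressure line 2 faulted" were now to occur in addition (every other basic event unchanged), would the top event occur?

No

Counterfactual: set "Aft pressure line 2 faulted" to occurred.
Left circuit fails [AND]: Secondary pressure line failed=occurs, PTU is inoperative=occurs → all inputs occur → occurs.
Standby system fails [AND]: Left circuit fails=occurs, Main shutoff valve offline=occurs, Emergency selector valve offline=not, North return filter malfunctions=occurs → not all inputs occur → does not occur.
System A lost [AND]: Reservoir faulted=occurs, Standby system fails=not → not all inputs occur → does not occur.
PTU path inoperative [OR]: C electric pump faulted=not, Secondary accumulator fails=not → no input occurs → does not occur.
System B unavailable [AND]: Right engine-driven pump trips=not, Primary case drain faulted=not, Inboard reservoir 2 stuck=not, Aft pressure line 2 faulted=occurs → not all inputs occur → does not occur.
Right circuit fails [AND]: System B unavailable=not, Main PTU 2 fails=not → not all inputs occur → does not occur.
Left circuit 2 lost [OR]: Right circuit fails=not, Forward shutoff valve 2 stuck=not → no input occurs → does not occur.
Aircraft hydraulic pressure lost [OR]: System A lost=not, PTU path inoperative=not, Left circuit 2 lost=not → no input occurs → does not occur.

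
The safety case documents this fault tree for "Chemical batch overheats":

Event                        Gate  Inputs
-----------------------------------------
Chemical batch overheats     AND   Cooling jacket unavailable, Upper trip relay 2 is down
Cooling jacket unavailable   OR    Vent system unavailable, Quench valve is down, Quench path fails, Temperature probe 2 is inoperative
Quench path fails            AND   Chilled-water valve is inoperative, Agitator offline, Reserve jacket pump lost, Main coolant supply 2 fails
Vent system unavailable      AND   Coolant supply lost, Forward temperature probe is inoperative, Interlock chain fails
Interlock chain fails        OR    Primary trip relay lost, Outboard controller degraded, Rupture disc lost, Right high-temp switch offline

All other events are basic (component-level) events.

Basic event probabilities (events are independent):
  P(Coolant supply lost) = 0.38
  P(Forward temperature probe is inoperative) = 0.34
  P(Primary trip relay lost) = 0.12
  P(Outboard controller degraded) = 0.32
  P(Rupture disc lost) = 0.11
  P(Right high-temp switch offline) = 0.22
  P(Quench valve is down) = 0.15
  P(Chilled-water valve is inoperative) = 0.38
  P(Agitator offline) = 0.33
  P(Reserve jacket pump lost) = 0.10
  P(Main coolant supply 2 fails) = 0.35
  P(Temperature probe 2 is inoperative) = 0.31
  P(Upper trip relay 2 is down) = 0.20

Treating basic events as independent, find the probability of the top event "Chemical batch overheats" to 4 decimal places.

P(Interlock chain fails) [OR] = 1 − (1−0.12) × (1−0.32) × (1−0.11) × (1−0.22) = 0.584591
P(Vent system unavailable) [AND] = 0.38 × 0.34 × 0.584591 = 0.075529
P(Quench path fails) [AND] = 0.38 × 0.33 × 0.10 × 0.35 = 0.004389
P(Cooling jacket unavailable) [OR] = 1 − (1−0.075529) × (1−0.15) × (1−0.004389) × (1−0.31) = 0.460177
P(Chemical batch overheats) [AND] = 0.460177 × 0.20 = 0.092035
Rounded to 4 decimal places: P(Chemical batch overheats) ≈ 0.0920.

0.0920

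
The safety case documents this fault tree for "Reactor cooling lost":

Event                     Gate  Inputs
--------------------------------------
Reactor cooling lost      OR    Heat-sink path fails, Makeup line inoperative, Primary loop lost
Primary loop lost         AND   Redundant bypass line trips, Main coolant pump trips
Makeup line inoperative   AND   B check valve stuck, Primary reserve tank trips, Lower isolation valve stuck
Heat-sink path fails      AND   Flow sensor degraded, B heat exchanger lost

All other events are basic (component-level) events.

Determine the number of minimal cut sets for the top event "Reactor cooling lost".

Heat-sink path fails [AND]: one cut set from each child combined → 1 × 1 = 1 cut set(s).
Makeup line inoperative [AND]: one cut set from each child combined → 1 × 1 × 1 = 1 cut set(s).
Primary loop lost [AND]: one cut set from each child combined → 1 × 1 = 1 cut set(s).
Reactor cooling lost [OR]: union of children's cut sets → 3 cut set(s).
Minimal cut sets: {B heat exchanger lost, Flow sensor degraded}; {B check valve stuck, Lower isolation valve stuck, Primary reserve tank trips}; {Main coolant pump trips, Redundant bypass line trips}.

3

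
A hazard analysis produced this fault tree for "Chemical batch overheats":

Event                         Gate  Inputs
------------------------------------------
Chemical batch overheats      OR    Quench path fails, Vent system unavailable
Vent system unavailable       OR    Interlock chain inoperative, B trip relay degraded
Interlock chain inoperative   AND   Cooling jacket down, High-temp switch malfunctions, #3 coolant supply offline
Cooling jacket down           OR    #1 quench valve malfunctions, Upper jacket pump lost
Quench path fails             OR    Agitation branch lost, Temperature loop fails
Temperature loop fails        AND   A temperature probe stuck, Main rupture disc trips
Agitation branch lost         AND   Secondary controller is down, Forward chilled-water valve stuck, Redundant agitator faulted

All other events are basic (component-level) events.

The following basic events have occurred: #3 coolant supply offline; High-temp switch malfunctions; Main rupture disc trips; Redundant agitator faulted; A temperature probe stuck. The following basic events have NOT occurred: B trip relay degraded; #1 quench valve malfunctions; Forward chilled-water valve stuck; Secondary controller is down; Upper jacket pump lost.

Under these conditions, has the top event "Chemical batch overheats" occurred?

Agitation branch lost [AND]: Secondary controller is down=not, Forward chilled-water valve stuck=not, Redundant agitator faulted=occurs → not all inputs occur → does not occur.
Temperature loop fails [AND]: A temperature probe stuck=occurs, Main rupture disc trips=occurs → all inputs occur → occurs.
Quench path fails [OR]: Agitation branch lost=not, Temperature loop fails=occurs → at least one input occurs → occurs.
Cooling jacket down [OR]: #1 quench valve malfunctions=not, Upper jacket pump lost=not → no input occurs → does not occur.
Interlock chain inoperative [AND]: Cooling jacket down=not, High-temp switch malfunctions=occurs, #3 coolant supply offline=occurs → not all inputs occur → does not occur.
Vent system unavailable [OR]: Interlock chain inoperative=not, B trip relay degraded=not → no input occurs → does not occur.
Chemical batch overheats [OR]: Quench path fails=occurs, Vent system unavailable=not → at least one input occurs → occurs.

Yes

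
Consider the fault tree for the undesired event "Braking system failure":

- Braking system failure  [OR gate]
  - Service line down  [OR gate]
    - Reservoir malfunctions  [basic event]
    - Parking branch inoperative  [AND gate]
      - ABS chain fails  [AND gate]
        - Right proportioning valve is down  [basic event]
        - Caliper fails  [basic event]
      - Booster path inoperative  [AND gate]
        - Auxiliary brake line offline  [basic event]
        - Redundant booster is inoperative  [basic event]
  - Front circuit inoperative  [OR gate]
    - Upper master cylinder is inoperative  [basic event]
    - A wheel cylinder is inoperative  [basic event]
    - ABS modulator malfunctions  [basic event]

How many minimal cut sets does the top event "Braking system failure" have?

ABS chain fails [AND]: one cut set from each child combined → 1 × 1 = 1 cut set(s).
Booster path inoperative [AND]: one cut set from each child combined → 1 × 1 = 1 cut set(s).
Parking branch inoperative [AND]: one cut set from each child combined → 1 × 1 = 1 cut set(s).
Service line down [OR]: union of children's cut sets → 2 cut set(s).
Front circuit inoperative [OR]: union of children's cut sets → 3 cut set(s).
Braking system failure [OR]: union of children's cut sets → 5 cut set(s).
Minimal cut sets: {Reservoir malfunctions}; {Auxiliary brake line offline, Caliper fails, Redundant booster is inoperative, Right proportioning valve is down}; {Upper master cylinder is inoperative}; {A wheel cylinder is inoperative}; {ABS modulator malfunctions}.

5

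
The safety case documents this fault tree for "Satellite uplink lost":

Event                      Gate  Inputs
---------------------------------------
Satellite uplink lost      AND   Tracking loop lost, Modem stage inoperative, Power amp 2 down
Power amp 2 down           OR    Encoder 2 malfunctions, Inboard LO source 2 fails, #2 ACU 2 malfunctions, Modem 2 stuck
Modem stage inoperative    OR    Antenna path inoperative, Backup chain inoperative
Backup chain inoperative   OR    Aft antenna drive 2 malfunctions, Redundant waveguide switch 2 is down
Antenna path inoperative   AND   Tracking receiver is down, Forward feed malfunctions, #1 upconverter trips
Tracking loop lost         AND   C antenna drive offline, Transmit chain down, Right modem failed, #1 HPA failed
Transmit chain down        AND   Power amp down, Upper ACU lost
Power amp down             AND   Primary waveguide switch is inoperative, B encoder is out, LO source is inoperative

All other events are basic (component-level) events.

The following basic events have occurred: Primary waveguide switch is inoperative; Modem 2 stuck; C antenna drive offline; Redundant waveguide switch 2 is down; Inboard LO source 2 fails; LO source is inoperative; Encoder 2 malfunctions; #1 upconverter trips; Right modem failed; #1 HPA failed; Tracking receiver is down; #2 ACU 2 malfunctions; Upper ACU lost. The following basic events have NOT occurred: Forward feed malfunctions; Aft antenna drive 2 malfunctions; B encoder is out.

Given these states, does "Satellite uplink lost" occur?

Power amp down [AND]: Primary waveguide switch is inoperative=occurs, B encoder is out=not, LO source is inoperative=occurs → not all inputs occur → does not occur.
Transmit chain down [AND]: Power amp down=not, Upper ACU lost=occurs → not all inputs occur → does not occur.
Tracking loop lost [AND]: C antenna drive offline=occurs, Transmit chain down=not, Right modem failed=occurs, #1 HPA failed=occurs → not all inputs occur → does not occur.
Antenna path inoperative [AND]: Tracking receiver is down=occurs, Forward feed malfunctions=not, #1 upconverter trips=occurs → not all inputs occur → does not occur.
Backup chain inoperative [OR]: Aft antenna drive 2 malfunctions=not, Redundant waveguide switch 2 is down=occurs → at least one input occurs → occurs.
Modem stage inoperative [OR]: Antenna path inoperative=not, Backup chain inoperative=occurs → at least one input occurs → occurs.
Power amp 2 down [OR]: Encoder 2 malfunctions=occurs, Inboard LO source 2 fails=occurs, #2 ACU 2 malfunctions=occurs, Modem 2 stuck=occurs → at least one input occurs → occurs.
Satellite uplink lost [AND]: Tracking loop lost=not, Modem stage inoperative=occurs, Power amp 2 down=occurs → not all inputs occur → does not occur.

No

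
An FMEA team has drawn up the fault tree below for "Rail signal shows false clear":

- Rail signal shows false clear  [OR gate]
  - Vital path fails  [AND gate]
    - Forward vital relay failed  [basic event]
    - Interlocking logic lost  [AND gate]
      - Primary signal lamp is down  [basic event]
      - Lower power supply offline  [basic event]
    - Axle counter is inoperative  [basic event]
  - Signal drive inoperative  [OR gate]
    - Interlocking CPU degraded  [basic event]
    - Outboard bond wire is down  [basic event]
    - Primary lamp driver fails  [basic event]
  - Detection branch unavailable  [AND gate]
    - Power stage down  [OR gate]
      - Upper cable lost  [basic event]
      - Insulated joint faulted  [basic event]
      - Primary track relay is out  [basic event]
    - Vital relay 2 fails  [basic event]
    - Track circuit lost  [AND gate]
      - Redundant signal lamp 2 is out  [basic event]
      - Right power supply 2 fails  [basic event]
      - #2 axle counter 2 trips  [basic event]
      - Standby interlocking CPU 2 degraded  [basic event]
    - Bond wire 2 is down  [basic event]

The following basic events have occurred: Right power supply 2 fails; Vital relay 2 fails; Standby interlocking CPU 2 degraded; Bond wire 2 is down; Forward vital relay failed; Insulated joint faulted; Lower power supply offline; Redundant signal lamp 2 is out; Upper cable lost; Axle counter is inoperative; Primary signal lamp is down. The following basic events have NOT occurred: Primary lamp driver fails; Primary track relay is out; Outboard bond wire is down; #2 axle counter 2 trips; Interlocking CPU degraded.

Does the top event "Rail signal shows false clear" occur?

Interlocking logic lost [AND]: Primary signal lamp is down=occurs, Lower power supply offline=occurs → all inputs occur → occurs.
Vital path fails [AND]: Forward vital relay failed=occurs, Interlocking logic lost=occurs, Axle counter is inoperative=occurs → all inputs occur → occurs.
Signal drive inoperative [OR]: Interlocking CPU degraded=not, Outboard bond wire is down=not, Primary lamp driver fails=not → no input occurs → does not occur.
Power stage down [OR]: Upper cable lost=occurs, Insulated joint faulted=occurs, Primary track relay is out=not → at least one input occurs → occurs.
Track circuit lost [AND]: Redundant signal lamp 2 is out=occurs, Right power supply 2 fails=occurs, #2 axle counter 2 trips=not, Standby interlocking CPU 2 degraded=occurs → not all inputs occur → does not occur.
Detection branch unavailable [AND]: Power stage down=occurs, Vital relay 2 fails=occurs, Track circuit lost=not, Bond wire 2 is down=occurs → not all inputs occur → does not occur.
Rail signal shows false clear [OR]: Vital path fails=occurs, Signal drive inoperative=not, Detection branch unavailable=not → at least one input occurs → occurs.

Yes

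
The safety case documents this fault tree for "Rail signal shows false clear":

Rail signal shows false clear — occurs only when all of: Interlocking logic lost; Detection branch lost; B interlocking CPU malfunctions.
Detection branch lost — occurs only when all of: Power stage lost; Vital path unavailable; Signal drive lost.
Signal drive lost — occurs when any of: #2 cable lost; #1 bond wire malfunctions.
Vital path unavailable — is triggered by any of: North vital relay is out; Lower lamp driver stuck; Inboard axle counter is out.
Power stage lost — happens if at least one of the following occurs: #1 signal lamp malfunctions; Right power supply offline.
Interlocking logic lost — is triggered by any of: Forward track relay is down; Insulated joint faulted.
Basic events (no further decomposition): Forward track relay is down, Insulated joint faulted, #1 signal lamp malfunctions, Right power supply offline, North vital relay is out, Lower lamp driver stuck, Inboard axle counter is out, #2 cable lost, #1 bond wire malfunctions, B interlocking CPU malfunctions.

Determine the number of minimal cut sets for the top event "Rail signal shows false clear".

24

Interlocking logic lost [OR]: union of children's cut sets → 2 cut set(s).
Power stage lost [OR]: union of children's cut sets → 2 cut set(s).
Vital path unavailable [OR]: union of children's cut sets → 3 cut set(s).
Signal drive lost [OR]: union of children's cut sets → 2 cut set(s).
Detection branch lost [AND]: one cut set from each child combined → 2 × 3 × 2 = 12 cut set(s).
Rail signal shows false clear [AND]: one cut set from each child combined → 2 × 12 × 1 = 24 cut set(s).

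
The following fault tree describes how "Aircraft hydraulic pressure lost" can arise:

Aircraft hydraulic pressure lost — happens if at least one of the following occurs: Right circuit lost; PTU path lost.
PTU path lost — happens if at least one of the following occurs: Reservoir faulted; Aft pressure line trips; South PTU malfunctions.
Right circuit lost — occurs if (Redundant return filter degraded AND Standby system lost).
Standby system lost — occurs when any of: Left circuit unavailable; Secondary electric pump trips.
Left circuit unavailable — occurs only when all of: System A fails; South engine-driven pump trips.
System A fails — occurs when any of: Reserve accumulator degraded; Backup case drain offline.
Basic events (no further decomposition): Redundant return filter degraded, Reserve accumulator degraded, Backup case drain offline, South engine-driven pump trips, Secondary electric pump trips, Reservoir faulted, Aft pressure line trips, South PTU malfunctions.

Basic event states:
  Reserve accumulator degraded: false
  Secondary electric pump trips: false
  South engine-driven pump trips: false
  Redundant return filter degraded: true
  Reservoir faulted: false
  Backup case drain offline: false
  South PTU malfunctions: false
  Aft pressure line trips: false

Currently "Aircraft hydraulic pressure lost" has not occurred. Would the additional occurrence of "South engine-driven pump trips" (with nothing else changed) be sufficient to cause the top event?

No

Counterfactual: set "South engine-driven pump trips" to occurred.
System A fails [OR]: Reserve accumulator degraded=not, Backup case drain offline=not → no input occurs → does not occur.
Left circuit unavailable [AND]: System A fails=not, South engine-driven pump trips=occurs → not all inputs occur → does not occur.
Standby system lost [OR]: Left circuit unavailable=not, Secondary electric pump trips=not → no input occurs → does not occur.
Right circuit lost [AND]: Redundant return filter degraded=occurs, Standby system lost=not → not all inputs occur → does not occur.
PTU path lost [OR]: Reservoir faulted=not, Aft pressure line trips=not, South PTU malfunctions=not → no input occurs → does not occur.
Aircraft hydraulic pressure lost [OR]: Right circuit lost=not, PTU path lost=not → no input occurs → does not occur.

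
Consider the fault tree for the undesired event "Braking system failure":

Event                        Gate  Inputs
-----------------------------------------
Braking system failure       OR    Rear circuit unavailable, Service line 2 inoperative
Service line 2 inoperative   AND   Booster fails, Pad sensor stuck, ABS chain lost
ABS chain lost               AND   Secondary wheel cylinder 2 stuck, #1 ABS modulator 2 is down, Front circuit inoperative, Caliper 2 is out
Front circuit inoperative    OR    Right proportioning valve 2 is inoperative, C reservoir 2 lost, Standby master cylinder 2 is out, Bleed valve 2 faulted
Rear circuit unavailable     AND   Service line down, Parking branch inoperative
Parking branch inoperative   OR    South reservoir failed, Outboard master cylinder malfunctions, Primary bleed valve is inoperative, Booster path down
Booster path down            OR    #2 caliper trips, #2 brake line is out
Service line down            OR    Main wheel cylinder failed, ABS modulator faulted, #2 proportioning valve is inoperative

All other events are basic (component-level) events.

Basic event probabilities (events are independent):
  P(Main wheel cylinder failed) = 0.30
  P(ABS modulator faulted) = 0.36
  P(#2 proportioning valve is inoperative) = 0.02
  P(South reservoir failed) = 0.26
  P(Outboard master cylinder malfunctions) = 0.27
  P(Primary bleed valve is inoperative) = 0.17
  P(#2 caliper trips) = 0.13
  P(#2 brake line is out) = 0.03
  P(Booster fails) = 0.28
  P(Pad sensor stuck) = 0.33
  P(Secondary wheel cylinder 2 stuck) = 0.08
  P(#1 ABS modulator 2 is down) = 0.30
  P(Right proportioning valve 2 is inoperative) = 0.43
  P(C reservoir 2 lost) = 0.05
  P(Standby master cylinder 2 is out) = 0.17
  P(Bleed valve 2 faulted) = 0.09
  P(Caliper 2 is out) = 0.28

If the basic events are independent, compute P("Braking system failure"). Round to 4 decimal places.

P(Service line down) [OR] = 1 − (1−0.30) × (1−0.36) × (1−0.02) = 0.560960
P(Booster path down) [OR] = 1 − (1−0.13) × (1−0.03) = 0.156100
P(Parking branch inoperative) [OR] = 1 − (1−0.26) × (1−0.27) × (1−0.17) × (1−0.156100) = 0.621624
P(Rear circuit unavailable) [AND] = 0.560960 × 0.621624 = 0.348706
P(Front circuit inoperative) [OR] = 1 − (1−0.43) × (1−0.05) × (1−0.17) × (1−0.09) = 0.591005
P(ABS chain lost) [AND] = 0.08 × 0.30 × 0.591005 × 0.28 = 0.003972
P(Service line 2 inoperative) [AND] = 0.28 × 0.33 × 0.003972 = 0.000367
P(Braking system failure) [OR] = 1 − (1−0.348706) × (1−0.000367) = 0.348945
Rounded to 4 decimal places: P(Braking system failure) ≈ 0.3489.

0.3489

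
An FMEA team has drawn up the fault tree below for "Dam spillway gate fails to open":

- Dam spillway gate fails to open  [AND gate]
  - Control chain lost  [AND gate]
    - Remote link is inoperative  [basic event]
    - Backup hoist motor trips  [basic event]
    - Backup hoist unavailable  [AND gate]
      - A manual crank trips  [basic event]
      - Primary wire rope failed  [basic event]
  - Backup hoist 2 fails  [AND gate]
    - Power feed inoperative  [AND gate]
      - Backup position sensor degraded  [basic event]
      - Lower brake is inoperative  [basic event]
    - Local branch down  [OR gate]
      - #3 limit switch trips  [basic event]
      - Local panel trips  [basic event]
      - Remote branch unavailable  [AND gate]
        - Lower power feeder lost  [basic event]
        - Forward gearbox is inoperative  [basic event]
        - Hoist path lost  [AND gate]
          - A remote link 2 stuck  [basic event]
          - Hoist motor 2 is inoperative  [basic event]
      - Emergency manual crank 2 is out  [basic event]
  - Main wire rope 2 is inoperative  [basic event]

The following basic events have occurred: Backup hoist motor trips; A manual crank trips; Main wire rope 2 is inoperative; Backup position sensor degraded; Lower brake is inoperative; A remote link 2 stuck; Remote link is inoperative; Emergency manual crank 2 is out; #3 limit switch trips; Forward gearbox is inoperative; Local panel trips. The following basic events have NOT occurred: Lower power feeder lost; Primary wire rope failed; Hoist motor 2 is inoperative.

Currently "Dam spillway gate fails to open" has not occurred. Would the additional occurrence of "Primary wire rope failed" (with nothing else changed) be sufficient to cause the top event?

Counterfactual: set "Primary wire rope failed" to occurred.
Backup hoist unavailable [AND]: A manual crank trips=occurs, Primary wire rope failed=occurs → all inputs occur → occurs.
Control chain lost [AND]: Remote link is inoperative=occurs, Backup hoist motor trips=occurs, Backup hoist unavailable=occurs → all inputs occur → occurs.
Power feed inoperative [AND]: Backup position sensor degraded=occurs, Lower brake is inoperative=occurs → all inputs occur → occurs.
Hoist path lost [AND]: A remote link 2 stuck=occurs, Hoist motor 2 is inoperative=not → not all inputs occur → does not occur.
Remote branch unavailable [AND]: Lower power feeder lost=not, Forward gearbox is inoperative=occurs, Hoist path lost=not → not all inputs occur → does not occur.
Local branch down [OR]: #3 limit switch trips=occurs, Local panel trips=occurs, Remote branch unavailable=not, Emergency manual crank 2 is out=occurs → at least one input occurs → occurs.
Backup hoist 2 fails [AND]: Power feed inoperative=occurs, Local branch down=occurs → all inputs occur → occurs.
Dam spillway gate fails to open [AND]: Control chain lost=occurs, Backup hoist 2 fails=occurs, Main wire rope 2 is inoperative=occurs → all inputs occur → occurs.

Yes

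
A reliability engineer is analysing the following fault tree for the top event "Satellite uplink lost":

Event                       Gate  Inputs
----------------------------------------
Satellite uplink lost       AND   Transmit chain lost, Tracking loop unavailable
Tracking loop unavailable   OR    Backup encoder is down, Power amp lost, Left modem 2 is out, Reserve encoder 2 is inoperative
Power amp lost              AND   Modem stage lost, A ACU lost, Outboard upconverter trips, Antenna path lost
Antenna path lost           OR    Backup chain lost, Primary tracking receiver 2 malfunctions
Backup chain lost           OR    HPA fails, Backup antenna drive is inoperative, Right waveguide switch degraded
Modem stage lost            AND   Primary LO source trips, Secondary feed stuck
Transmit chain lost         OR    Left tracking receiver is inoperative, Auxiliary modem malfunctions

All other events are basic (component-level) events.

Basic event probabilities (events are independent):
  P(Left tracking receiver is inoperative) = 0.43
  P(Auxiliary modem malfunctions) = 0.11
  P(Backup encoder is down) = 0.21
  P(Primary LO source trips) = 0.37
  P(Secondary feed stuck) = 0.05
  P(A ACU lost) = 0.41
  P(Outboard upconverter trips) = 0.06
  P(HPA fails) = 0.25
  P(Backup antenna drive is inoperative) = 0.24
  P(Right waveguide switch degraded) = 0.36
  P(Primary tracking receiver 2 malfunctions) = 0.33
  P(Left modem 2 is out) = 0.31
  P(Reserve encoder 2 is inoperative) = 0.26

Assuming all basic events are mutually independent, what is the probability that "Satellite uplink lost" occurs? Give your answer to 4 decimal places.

0.2940

P(Transmit chain lost) [OR] = 1 − (1−0.43) × (1−0.11) = 0.492700
P(Modem stage lost) [AND] = 0.37 × 0.05 = 0.018500
P(Backup chain lost) [OR] = 1 − (1−0.25) × (1−0.24) × (1−0.36) = 0.635200
P(Antenna path lost) [OR] = 1 − (1−0.635200) × (1−0.33) = 0.755584
P(Power amp lost) [AND] = 0.018500 × 0.41 × 0.06 × 0.755584 = 0.000344
P(Tracking loop unavailable) [OR] = 1 − (1−0.21) × (1−0.000344) × (1−0.31) × (1−0.26) = 0.596765
P(Satellite uplink lost) [AND] = 0.492700 × 0.596765 = 0.294026
Rounded to 4 decimal places: P(Satellite uplink lost) ≈ 0.2940.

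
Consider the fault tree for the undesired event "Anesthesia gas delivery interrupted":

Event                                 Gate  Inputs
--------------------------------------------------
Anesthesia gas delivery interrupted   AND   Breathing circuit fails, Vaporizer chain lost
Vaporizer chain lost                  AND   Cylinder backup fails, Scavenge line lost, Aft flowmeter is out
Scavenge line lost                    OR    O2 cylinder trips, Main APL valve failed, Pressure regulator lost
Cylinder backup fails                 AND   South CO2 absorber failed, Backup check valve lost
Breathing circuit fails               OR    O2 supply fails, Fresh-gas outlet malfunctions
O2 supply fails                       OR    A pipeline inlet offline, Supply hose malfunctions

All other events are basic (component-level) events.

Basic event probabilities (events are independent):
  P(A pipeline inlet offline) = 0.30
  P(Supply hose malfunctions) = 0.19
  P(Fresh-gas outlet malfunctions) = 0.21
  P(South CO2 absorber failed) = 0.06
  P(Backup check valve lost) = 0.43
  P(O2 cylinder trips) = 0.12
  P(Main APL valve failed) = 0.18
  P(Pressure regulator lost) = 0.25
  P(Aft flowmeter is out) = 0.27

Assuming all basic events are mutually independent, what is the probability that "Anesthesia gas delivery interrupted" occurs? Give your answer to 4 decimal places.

0.0018

P(O2 supply fails) [OR] = 1 − (1−0.30) × (1−0.19) = 0.433000
P(Breathing circuit fails) [OR] = 1 − (1−0.433000) × (1−0.21) = 0.552070
P(Cylinder backup fails) [AND] = 0.06 × 0.43 = 0.025800
P(Scavenge line lost) [OR] = 1 − (1−0.12) × (1−0.18) × (1−0.25) = 0.458800
P(Vaporizer chain lost) [AND] = 0.025800 × 0.458800 × 0.27 = 0.003196
P(Anesthesia gas delivery interrupted) [AND] = 0.552070 × 0.003196 = 0.001764
Rounded to 4 decimal places: P(Anesthesia gas delivery interrupted) ≈ 0.0018.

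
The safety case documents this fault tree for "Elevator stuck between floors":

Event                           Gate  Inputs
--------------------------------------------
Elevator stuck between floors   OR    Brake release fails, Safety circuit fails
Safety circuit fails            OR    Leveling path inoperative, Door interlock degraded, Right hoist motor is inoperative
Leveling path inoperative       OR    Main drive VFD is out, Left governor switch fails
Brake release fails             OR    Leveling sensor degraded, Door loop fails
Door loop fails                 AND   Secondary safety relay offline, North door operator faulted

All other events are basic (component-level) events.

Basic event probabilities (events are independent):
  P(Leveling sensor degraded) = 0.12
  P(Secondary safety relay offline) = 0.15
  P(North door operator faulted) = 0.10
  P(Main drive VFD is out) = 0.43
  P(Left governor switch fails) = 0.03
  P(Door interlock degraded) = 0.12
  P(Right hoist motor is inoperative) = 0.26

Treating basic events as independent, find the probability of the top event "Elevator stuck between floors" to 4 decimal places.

P(Door loop fails) [AND] = 0.15 × 0.10 = 0.015000
P(Brake release fails) [OR] = 1 − (1−0.12) × (1−0.015000) = 0.133200
P(Leveling path inoperative) [OR] = 1 − (1−0.43) × (1−0.03) = 0.447100
P(Safety circuit fails) [OR] = 1 − (1−0.447100) × (1−0.12) × (1−0.26) = 0.639952
P(Elevator stuck between floors) [OR] = 1 − (1−0.133200) × (1−0.639952) = 0.687910
Rounded to 4 decimal places: P(Elevator stuck between floors) ≈ 0.6879.

0.6879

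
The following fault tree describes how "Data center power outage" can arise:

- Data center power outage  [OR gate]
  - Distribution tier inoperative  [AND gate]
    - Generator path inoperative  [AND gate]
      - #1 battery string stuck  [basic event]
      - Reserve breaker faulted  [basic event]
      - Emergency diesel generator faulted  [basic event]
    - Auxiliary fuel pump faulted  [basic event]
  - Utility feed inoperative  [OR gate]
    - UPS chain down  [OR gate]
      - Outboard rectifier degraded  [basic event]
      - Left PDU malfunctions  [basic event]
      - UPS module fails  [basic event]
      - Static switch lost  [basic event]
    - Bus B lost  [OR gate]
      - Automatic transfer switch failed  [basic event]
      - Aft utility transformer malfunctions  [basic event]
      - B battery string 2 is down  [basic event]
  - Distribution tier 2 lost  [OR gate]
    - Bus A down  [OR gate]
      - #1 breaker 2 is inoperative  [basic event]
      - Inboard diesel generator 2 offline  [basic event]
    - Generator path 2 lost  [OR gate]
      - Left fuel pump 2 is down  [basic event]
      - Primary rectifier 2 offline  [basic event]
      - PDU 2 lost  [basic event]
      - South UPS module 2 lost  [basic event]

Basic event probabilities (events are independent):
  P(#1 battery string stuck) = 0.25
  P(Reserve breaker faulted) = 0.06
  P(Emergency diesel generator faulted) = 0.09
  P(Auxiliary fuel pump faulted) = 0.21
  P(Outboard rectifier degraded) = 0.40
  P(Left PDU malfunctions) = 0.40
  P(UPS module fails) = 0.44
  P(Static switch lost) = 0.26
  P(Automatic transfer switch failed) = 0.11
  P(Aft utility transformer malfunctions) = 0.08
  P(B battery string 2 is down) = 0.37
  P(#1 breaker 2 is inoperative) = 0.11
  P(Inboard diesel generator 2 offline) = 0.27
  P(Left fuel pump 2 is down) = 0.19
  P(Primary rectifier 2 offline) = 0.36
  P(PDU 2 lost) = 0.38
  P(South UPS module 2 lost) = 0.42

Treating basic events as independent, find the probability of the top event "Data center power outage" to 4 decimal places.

P(Generator path inoperative) [AND] = 0.25 × 0.06 × 0.09 = 0.001350
P(Distribution tier inoperative) [AND] = 0.001350 × 0.21 = 0.000284
P(UPS chain down) [OR] = 1 − (1−0.40) × (1−0.40) × (1−0.44) × (1−0.26) = 0.850816
P(Bus B lost) [OR] = 1 − (1−0.11) × (1−0.08) × (1−0.37) = 0.484156
P(Utility feed inoperative) [OR] = 1 − (1−0.850816) × (1−0.484156) = 0.923044
P(Bus A down) [OR] = 1 − (1−0.11) × (1−0.27) = 0.350300
P(Generator path 2 lost) [OR] = 1 − (1−0.19) × (1−0.36) × (1−0.38) × (1−0.42) = 0.813583
P(Distribution tier 2 lost) [OR] = 1 − (1−0.350300) × (1−0.813583) = 0.878885
P(Data center power outage) [OR] = 1 − (1−0.000284) × (1−0.923044) × (1−0.878885) = 0.990682
Rounded to 4 decimal places: P(Data center power outage) ≈ 0.9907.

0.9907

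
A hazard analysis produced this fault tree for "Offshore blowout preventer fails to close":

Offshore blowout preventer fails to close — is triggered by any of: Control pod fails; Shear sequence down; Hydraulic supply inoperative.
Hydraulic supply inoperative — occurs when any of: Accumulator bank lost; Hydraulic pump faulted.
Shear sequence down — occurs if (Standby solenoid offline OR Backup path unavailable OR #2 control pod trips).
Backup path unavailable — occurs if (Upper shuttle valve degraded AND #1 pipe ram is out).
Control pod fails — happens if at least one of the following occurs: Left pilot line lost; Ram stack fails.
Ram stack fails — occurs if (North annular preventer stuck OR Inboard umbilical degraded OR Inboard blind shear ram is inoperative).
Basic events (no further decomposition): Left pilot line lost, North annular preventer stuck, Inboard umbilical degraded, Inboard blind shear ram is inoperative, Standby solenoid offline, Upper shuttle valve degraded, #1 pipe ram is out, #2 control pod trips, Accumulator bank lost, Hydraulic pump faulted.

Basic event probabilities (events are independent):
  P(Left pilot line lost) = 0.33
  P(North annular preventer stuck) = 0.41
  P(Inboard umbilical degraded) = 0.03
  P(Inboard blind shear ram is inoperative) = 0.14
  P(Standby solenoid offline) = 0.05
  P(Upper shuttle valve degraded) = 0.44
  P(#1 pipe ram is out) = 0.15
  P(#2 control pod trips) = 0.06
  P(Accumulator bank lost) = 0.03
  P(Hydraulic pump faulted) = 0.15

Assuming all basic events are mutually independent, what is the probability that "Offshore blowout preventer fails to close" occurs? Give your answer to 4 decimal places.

P(Ram stack fails) [OR] = 1 − (1−0.41) × (1−0.03) × (1−0.14) = 0.507822
P(Control pod fails) [OR] = 1 − (1−0.33) × (1−0.507822) = 0.670241
P(Backup path unavailable) [AND] = 0.44 × 0.15 = 0.066000
P(Shear sequence down) [OR] = 1 − (1−0.05) × (1−0.066000) × (1−0.06) = 0.165938
P(Hydraulic supply inoperative) [OR] = 1 − (1−0.03) × (1−0.15) = 0.175500
P(Offshore blowout preventer fails to close) [OR] = 1 − (1−0.670241) × (1−0.165938) × (1−0.175500) = 0.773230
Rounded to 4 decimal places: P(Offshore blowout preventer fails to close) ≈ 0.7732.

0.7732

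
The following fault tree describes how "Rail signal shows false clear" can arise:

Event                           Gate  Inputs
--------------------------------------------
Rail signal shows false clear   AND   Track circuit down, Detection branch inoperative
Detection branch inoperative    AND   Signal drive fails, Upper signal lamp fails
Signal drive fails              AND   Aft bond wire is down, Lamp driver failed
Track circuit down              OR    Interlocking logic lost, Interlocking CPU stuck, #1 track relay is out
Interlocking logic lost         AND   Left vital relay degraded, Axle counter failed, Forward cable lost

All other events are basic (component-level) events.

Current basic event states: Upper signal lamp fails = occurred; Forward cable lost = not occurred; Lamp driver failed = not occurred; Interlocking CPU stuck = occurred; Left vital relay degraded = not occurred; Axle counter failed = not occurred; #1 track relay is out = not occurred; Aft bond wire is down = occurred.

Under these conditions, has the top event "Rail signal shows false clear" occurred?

Interlocking logic lost [AND]: Left vital relay degraded=not, Axle counter failed=not, Forward cable lost=not → not all inputs occur → does not occur.
Track circuit down [OR]: Interlocking logic lost=not, Interlocking CPU stuck=occurs, #1 track relay is out=not → at least one input occurs → occurs.
Signal drive fails [AND]: Aft bond wire is down=occurs, Lamp driver failed=not → not all inputs occur → does not occur.
Detection branch inoperative [AND]: Signal drive fails=not, Upper signal lamp fails=occurs → not all inputs occur → does not occur.
Rail signal shows false clear [AND]: Track circuit down=occurs, Detection branch inoperative=not → not all inputs occur → does not occur.

No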